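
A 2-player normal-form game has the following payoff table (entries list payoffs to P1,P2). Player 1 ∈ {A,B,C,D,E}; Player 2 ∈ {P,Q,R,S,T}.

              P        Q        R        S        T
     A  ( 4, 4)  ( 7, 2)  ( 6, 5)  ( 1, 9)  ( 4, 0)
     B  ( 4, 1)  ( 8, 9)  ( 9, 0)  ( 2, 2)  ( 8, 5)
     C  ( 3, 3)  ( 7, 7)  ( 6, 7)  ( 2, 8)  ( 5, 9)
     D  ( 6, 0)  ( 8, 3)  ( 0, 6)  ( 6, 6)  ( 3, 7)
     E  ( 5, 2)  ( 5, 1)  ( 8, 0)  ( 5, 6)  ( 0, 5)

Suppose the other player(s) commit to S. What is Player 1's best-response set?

argmax u_1 = {D}

u_1(A vs S) = 1
u_1(B vs S) = 2
u_1(C vs S) = 2
u_1(D vs S) = 6
u_1(E vs S) = 5
max payoff 6 at {D}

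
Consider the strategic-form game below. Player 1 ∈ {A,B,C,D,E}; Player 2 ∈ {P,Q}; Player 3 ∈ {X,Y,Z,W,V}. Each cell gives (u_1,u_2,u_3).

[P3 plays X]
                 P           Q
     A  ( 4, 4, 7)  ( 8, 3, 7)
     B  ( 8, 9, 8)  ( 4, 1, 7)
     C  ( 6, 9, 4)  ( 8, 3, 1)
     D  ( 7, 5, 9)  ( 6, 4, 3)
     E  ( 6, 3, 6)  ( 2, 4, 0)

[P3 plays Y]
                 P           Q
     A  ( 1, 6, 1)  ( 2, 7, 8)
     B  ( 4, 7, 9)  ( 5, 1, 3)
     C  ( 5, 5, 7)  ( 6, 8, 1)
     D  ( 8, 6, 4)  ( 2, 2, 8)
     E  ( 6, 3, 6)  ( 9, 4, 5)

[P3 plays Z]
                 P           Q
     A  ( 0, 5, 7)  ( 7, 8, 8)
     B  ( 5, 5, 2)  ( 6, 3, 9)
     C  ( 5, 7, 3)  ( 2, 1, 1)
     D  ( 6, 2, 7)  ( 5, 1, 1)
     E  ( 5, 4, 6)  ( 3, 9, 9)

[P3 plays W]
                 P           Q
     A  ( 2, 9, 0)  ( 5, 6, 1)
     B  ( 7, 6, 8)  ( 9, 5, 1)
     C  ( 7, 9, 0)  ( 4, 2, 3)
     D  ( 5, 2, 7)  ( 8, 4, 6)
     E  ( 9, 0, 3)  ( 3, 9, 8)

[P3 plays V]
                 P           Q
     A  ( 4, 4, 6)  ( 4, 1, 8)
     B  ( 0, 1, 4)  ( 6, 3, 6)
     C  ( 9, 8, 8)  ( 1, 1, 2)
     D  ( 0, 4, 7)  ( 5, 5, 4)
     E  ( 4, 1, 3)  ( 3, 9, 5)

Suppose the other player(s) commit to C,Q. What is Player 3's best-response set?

argmax u_3 = {W}

u_3(X vs C,Q) = 1
u_3(Y vs C,Q) = 1
u_3(Z vs C,Q) = 1
u_3(W vs C,Q) = 3
u_3(V vs C,Q) = 2
max payoff 3 at {W}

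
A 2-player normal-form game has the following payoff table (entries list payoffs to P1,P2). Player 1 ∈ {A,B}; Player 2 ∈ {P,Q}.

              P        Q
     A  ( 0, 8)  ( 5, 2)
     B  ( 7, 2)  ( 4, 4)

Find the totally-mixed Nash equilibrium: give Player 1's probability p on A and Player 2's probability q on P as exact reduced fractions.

P1 mixes 1/4 on A; P2 mixes 1/8 on P

P1 indiff ⇒ q·0+(1-q)·5 = q·7+(1-q)·4 ⇒ q(-7) = (1-q)(-1) ⇒ q = 1/8
P2 indiff ⇒ p·8+(1-p)·2 = p·2+(1-p)·4 ⇒ p(6) = (1-p)(2) ⇒ p = 1/4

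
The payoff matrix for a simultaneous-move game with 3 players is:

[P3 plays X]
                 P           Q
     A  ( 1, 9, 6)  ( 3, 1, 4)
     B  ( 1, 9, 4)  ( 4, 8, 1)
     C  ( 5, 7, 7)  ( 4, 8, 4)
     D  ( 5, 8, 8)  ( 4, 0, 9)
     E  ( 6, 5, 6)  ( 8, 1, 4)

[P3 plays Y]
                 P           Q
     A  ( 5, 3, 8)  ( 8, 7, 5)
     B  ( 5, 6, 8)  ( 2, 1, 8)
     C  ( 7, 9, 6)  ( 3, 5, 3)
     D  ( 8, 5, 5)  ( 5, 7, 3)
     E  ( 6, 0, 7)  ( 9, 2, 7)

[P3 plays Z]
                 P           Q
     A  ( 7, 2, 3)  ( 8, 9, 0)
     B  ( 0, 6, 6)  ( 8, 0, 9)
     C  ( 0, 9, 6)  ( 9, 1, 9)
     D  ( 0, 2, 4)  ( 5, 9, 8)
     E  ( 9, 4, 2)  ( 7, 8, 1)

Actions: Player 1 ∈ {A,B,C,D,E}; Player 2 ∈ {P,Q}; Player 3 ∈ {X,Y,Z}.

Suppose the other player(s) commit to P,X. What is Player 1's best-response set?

BR_1 = {E}

u_1(A vs P,X) = 1
u_1(B vs P,X) = 1
u_1(C vs P,X) = 5
u_1(D vs P,X) = 5
u_1(E vs P,X) = 6
max payoff 6 at {E}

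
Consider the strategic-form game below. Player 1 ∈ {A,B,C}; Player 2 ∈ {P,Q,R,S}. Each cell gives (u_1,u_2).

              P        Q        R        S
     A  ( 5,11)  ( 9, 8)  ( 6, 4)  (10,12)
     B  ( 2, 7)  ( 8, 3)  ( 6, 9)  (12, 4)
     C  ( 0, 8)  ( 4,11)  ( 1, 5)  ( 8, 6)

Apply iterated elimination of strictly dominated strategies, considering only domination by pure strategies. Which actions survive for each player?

Remaining: P1:{A,B} P2:{P,R,S}

P1 drop C (A beats it: P:5>0 Q:9>4 R:6>1 S:10>8)
P2 drop Q (P beats it: A:11>8 B:7>3)
P1→{A,B} P2→{P,R,S}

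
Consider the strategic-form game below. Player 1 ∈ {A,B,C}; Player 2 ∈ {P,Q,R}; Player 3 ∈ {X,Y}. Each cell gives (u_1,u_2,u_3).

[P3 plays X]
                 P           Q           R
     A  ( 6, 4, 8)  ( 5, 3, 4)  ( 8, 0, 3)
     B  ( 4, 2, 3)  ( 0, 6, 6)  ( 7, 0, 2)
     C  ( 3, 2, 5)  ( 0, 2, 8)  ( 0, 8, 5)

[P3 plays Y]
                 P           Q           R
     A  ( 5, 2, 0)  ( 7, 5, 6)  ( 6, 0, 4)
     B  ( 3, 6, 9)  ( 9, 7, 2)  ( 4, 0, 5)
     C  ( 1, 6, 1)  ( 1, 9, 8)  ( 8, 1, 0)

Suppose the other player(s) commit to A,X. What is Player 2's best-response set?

P2 best: {P}

u_2(P vs A,X) = 4
u_2(Q vs A,X) = 3
u_2(R vs A,X) = 0
max payoff 4 at {P}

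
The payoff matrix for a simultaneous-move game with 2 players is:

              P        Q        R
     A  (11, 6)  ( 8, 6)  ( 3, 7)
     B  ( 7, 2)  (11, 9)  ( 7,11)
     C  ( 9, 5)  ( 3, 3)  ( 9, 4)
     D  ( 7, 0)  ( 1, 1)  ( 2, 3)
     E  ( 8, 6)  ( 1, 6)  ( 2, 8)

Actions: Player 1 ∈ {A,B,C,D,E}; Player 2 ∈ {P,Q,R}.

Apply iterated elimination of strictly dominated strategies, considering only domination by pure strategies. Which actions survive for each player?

P1 drop D (A beats it: P:11>7 Q:8>1 R:3>2)
P1 drop E (A beats it: P:11>8 Q:8>1 R:3>2)
P2 drop Q (R beats it: A:7>6 B:11>9 C:4>3)
P1 drop B (C beats it: P:9>7 R:9>7)
P1→{A,C} P2→{P,R}

Survivors P1:{A,C} P2:{P,R}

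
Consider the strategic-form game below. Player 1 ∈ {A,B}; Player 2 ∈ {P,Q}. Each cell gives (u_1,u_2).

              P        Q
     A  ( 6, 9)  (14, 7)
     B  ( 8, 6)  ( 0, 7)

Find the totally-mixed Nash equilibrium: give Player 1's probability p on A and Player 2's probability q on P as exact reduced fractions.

P1 indiff ⇒ q·6+(1-q)·14 = q·8+(1-q)·0 ⇒ q(-2) = (1-q)(-14) ⇒ q = 7/8
P2 indiff ⇒ p·9+(1-p)·6 = p·7+(1-p)·7 ⇒ p(2) = (1-p)(1) ⇒ p = 1/3

(p,q) = (1/3, 7/8)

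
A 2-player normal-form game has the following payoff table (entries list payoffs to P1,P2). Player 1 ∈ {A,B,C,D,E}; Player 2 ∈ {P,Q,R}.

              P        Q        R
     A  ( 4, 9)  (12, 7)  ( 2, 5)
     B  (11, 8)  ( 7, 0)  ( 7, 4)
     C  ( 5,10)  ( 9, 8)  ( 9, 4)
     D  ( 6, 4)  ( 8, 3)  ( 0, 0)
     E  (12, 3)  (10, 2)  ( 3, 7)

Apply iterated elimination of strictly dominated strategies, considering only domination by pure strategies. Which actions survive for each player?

P1 drop D (E beats it: P:12>6 Q:10>8 R:3>0)
P2 drop Q (P beats it: A:9>7 B:8>0 C:10>8 E:3>2)
P1 drop A (B beats it: P:11>4 R:7>2)
P1→{B,C,E} P2→{P,R}

IESDS → P1:{B,C,E} P2:{P,R}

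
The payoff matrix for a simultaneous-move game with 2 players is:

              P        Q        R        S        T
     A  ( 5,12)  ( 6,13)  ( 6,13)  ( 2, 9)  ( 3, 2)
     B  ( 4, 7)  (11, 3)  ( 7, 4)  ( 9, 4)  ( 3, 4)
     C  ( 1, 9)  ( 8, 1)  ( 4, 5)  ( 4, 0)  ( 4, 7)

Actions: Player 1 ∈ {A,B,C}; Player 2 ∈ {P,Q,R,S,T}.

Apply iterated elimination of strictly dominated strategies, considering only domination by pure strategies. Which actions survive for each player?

Survivors P1:{A,B} P2:{P,Q,R}

P2 drop S (P beats it: A:12>9 B:7>4 C:9>0)
P2 drop T (P beats it: A:12>2 B:7>4 C:9>7)
P1 drop C (B beats it: P:4>1 Q:11>8 R:7>4)
P1→{A,B} P2→{P,Q,R}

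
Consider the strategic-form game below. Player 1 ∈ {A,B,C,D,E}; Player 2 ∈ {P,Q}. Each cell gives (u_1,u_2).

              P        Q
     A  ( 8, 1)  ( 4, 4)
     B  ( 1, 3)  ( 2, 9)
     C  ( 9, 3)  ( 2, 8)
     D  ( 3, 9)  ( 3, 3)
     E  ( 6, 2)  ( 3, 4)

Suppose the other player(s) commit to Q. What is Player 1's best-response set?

u_1(A vs Q) = 4
u_1(B vs Q) = 2
u_1(C vs Q) = 2
u_1(D vs Q) = 3
u_1(E vs Q) = 3
max payoff 4 at {A}

argmax u_1 = {A}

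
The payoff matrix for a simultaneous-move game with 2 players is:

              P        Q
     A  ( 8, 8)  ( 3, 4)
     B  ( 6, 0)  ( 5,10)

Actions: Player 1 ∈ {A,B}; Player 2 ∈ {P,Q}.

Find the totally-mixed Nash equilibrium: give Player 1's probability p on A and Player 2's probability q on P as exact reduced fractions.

(p,q) = (5/7, 1/2)

P1 indiff ⇒ q·8+(1-q)·3 = q·6+(1-q)·5 ⇒ q(2) = (1-q)(2) ⇒ q = 1/2
P2 indiff ⇒ p·8+(1-p)·0 = p·4+(1-p)·10 ⇒ p(4) = (1-p)(10) ⇒ p = 5/7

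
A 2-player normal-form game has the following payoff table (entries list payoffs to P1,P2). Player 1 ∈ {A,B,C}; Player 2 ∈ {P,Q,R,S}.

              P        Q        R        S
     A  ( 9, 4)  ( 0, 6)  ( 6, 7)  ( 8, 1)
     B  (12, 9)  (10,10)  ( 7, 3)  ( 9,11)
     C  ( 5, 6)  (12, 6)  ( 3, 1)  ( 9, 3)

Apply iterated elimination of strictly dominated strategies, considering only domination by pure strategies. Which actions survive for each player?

P1 drop A (B beats it: P:12>9 Q:10>0 R:7>6 S:9>8)
P2 drop R (P beats it: B:9>3 C:6>1)
P1→{B,C} P2→{P,Q,S}

IESDS → P1:{B,C} P2:{P,Q,S}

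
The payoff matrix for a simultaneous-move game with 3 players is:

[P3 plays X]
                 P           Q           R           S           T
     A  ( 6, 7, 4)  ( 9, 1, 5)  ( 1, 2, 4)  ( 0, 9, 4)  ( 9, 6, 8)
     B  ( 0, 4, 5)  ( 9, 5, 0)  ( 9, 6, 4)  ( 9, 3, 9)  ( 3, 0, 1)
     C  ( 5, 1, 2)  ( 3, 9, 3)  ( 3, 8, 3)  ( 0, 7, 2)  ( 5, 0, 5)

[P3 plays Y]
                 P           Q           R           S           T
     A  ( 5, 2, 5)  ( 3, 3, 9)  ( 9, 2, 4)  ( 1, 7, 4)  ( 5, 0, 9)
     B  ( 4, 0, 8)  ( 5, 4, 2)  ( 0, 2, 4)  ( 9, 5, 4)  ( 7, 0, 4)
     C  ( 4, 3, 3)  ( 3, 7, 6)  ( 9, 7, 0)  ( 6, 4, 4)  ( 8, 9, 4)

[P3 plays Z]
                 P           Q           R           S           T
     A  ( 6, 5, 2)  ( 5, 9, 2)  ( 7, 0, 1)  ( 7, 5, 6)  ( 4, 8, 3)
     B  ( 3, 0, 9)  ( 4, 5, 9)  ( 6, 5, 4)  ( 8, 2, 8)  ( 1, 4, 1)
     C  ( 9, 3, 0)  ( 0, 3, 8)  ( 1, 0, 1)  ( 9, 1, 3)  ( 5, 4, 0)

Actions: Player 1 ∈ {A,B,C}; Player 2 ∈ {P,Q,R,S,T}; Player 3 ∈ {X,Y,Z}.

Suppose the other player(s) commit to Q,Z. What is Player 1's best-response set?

u_1(A vs Q,Z) = 5
u_1(B vs Q,Z) = 4
u_1(C vs Q,Z) = 0
max payoff 5 at {A}

P1 best: {A}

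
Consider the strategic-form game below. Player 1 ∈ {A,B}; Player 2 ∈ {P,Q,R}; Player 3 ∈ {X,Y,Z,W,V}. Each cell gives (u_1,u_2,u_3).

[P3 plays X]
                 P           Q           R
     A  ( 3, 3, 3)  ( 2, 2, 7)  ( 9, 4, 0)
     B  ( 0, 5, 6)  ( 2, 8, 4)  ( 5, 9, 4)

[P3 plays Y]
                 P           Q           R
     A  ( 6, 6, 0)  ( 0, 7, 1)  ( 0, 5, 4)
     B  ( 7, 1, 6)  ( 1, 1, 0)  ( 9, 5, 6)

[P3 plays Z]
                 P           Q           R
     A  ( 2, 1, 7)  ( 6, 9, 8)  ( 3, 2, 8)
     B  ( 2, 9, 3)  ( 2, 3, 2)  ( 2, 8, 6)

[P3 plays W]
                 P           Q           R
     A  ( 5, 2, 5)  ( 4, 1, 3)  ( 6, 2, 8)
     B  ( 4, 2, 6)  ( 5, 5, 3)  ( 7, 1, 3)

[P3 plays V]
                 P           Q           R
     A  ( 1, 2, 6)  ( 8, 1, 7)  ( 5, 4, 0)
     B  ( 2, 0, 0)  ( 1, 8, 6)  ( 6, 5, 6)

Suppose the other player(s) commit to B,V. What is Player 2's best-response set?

argmax u_2 = {Q}

u_2(P vs B,V) = 0
u_2(Q vs B,V) = 8
u_2(R vs B,V) = 5
max payoff 8 at {Q}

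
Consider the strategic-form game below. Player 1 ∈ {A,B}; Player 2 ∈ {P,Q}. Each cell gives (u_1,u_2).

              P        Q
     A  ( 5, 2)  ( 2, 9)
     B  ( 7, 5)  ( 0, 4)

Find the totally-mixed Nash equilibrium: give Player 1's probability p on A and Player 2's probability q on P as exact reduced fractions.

P1 indiff ⇒ q·5+(1-q)·2 = q·7+(1-q)·0 ⇒ q(-2) = (1-q)(-2) ⇒ q = 1/2
P2 indiff ⇒ p·2+(1-p)·5 = p·9+(1-p)·4 ⇒ p(-7) = (1-p)(-1) ⇒ p = 1/8

(p,q) = (1/8, 1/2)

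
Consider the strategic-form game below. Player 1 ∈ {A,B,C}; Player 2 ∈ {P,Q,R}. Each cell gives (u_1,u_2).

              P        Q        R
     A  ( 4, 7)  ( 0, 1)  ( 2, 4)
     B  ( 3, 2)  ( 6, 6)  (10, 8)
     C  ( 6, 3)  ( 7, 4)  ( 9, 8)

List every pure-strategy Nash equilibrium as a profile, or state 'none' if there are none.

PSNE = {(B,R)}

(A,P): not NE [P1→C gives 6>4]
(A,Q): not NE [P1→C gives 7>0; P2→P gives 7>1]
(A,R): not NE [P1→B gives 10>2; P2→P gives 7>4]
(B,P): not NE [P1→C gives 6>3; P2→R gives 8>2]
(B,Q): not NE [P1→C gives 7>6; P2→R gives 8>6]
(B,R): NE
(C,P): not NE [P2→R gives 8>3]
(C,Q): not NE [P2→R gives 8>4]
(C,R): not NE [P1→B gives 10>9]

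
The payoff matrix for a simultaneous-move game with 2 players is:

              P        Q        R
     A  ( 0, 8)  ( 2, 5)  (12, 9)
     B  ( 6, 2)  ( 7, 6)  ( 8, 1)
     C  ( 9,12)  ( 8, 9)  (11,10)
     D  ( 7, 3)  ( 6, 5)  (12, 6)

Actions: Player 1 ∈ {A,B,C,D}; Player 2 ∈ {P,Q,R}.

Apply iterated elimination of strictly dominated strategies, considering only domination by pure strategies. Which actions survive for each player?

IESDS → P1:{A,C,D} P2:{P,R}

P1 drop B (C beats it: P:9>6 Q:8>7 R:11>8)
P2 drop Q (R beats it: A:9>5 C:10>9 D:6>5)
P1→{A,C,D} P2→{P,R}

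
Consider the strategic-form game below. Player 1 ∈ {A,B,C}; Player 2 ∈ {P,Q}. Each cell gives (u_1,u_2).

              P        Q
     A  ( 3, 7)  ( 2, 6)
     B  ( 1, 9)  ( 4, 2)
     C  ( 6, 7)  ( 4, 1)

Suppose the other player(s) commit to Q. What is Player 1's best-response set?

u_1(A vs Q) = 2
u_1(B vs Q) = 4
u_1(C vs Q) = 4
max payoff 4 at {B,C}

argmax u_1 = {B,C}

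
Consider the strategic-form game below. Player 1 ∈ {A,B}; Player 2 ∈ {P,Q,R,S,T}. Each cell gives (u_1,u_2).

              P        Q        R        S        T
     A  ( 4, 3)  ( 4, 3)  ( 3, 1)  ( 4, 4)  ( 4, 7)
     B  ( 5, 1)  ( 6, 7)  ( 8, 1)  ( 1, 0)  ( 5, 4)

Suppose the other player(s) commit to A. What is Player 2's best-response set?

u_2(P vs A) = 3
u_2(Q vs A) = 3
u_2(R vs A) = 1
u_2(S vs A) = 4
u_2(T vs A) = 7
max payoff 7 at {T}

BR_2 = {T}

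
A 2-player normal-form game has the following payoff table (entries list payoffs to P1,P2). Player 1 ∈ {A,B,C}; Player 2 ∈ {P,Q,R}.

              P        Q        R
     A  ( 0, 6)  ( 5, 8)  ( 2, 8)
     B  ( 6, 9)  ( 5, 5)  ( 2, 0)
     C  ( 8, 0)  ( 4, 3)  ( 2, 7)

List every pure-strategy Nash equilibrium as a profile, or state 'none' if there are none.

NE set: (A,Q), (A,R), (C,R)

(A,P): not NE [P1→C gives 8>0; P2→R gives 8>6]
(A,Q): NE
(A,R): NE
(B,P): not NE [P1→C gives 8>6]
(B,Q): not NE [P2→P gives 9>5]
(B,R): not NE [P2→P gives 9>0]
(C,P): not NE [P2→R gives 7>0]
(C,Q): not NE [P1→B gives 5>4; P2→R gives 7>3]
(C,R): NE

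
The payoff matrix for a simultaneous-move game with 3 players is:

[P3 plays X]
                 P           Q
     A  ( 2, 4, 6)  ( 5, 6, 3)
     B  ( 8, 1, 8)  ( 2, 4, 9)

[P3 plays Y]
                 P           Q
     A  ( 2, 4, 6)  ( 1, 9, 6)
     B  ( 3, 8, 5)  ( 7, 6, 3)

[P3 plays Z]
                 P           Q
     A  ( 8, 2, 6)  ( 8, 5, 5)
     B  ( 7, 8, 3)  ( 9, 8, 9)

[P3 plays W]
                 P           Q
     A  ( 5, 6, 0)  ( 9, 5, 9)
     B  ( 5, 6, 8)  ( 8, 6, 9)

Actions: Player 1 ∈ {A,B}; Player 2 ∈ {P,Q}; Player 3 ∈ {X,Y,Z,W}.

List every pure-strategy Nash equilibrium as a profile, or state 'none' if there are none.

(A,P,X): not NE [P1→B gives 8>2; P2→Q gives 6>4]
(A,P,Y): not NE [P1→B gives 3>2; P2→Q gives 9>4]
(A,P,Z): not NE [P2→Q gives 5>2]
(A,P,W): not NE [P3→Z gives 6>0]
(A,Q,X): not NE [P3→W gives 9>3]
(A,Q,Y): not NE [P1→B gives 7>1; P3→W gives 9>6]
(A,Q,Z): not NE [P1→B gives 9>8; P3→W gives 9>5]
(A,Q,W): not NE [P2→P gives 6>5]
(B,P,X): not NE [P2→Q gives 4>1]
(B,P,Y): not NE [P3→W gives 8>5]
(B,P,Z): not NE [P1→A gives 8>7; P3→W gives 8>3]
(B,P,W): NE
(B,Q,X): not NE [P1→A gives 5>2]
(B,Q,Y): not NE [P2→P gives 8>6; P3→W gives 9>3]
(B,Q,Z): NE
(B,Q,W): not NE [P1→A gives 9>8]

NE set: (B,P,W), (B,Q,Z)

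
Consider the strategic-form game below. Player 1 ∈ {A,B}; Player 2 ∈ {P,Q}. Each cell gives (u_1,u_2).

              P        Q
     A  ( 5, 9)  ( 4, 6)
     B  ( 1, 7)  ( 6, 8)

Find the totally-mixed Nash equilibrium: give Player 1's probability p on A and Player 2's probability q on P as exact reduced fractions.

P1 mixes 1/4 on A; P2 mixes 1/3 on P

P1 indiff ⇒ q·5+(1-q)·4 = q·1+(1-q)·6 ⇒ q(4) = (1-q)(2) ⇒ q = 1/3
P2 indiff ⇒ p·9+(1-p)·7 = p·6+(1-p)·8 ⇒ p(3) = (1-p)(1) ⇒ p = 1/4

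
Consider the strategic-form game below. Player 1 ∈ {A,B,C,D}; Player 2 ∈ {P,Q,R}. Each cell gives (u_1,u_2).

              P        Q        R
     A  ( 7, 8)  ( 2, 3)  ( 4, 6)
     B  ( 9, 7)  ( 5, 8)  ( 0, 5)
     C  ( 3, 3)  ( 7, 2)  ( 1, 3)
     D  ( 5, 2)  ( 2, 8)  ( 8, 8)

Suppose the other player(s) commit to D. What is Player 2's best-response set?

u_2(P vs D) = 2
u_2(Q vs D) = 8
u_2(R vs D) = 8
max payoff 8 at {Q,R}

P2 best: {Q,R}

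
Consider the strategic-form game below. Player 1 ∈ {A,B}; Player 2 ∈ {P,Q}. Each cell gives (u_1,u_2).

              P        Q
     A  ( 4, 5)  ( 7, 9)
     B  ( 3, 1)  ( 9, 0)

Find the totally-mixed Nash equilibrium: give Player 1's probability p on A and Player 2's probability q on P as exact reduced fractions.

p=1/5, q=2/3

P1 indiff ⇒ q·4+(1-q)·7 = q·3+(1-q)·9 ⇒ q(1) = (1-q)(2) ⇒ q = 2/3
P2 indiff ⇒ p·5+(1-p)·1 = p·9+(1-p)·0 ⇒ p(-4) = (1-p)(-1) ⇒ p = 1/5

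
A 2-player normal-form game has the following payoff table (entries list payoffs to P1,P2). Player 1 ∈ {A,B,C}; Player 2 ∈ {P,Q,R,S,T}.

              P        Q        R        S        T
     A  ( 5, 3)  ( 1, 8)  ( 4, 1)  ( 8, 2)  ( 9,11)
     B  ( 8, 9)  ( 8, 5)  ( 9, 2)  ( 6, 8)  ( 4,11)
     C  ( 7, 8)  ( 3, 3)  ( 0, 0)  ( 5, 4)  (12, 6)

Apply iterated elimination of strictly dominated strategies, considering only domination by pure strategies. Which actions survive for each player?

P2 drop Q (T beats it: A:11>8 B:11>5 C:6>3)
P2 drop R (P beats it: A:3>1 B:9>2 C:8>0)
P2 drop S (P beats it: A:3>2 B:9>8 C:8>4)
P1 drop A (C beats it: P:7>5 T:12>9)
P1→{B,C} P2→{P,T}

Survivors P1:{B,C} P2:{P,T}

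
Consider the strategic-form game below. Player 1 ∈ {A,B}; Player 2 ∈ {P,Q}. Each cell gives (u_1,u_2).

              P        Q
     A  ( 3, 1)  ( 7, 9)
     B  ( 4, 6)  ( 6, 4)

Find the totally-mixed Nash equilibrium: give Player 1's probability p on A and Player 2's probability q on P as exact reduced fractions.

p=1/5, q=1/2

P1 indiff ⇒ q·3+(1-q)·7 = q·4+(1-q)·6 ⇒ q(-1) = (1-q)(-1) ⇒ q = 1/2
P2 indiff ⇒ p·1+(1-p)·6 = p·9+(1-p)·4 ⇒ p(-8) = (1-p)(-2) ⇒ p = 1/5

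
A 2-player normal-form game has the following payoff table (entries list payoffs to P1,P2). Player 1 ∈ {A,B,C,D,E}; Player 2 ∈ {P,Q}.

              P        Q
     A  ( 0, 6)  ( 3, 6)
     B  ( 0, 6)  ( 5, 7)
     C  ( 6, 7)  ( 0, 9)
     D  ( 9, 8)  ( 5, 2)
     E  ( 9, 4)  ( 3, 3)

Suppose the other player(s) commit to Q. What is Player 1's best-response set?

argmax u_1 = {B,D}

u_1(A vs Q) = 3
u_1(B vs Q) = 5
u_1(C vs Q) = 0
u_1(D vs Q) = 5
u_1(E vs Q) = 3
max payoff 5 at {B,D}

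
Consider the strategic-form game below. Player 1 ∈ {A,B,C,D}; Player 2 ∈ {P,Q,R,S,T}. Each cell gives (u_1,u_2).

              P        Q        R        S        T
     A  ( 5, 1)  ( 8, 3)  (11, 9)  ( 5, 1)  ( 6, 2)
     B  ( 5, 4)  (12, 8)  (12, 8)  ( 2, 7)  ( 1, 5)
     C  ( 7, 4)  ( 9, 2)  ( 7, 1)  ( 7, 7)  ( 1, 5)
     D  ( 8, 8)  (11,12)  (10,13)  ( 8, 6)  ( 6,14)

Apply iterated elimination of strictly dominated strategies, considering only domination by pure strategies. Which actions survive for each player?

Survivors P1:{A,B,D} P2:{Q,R,T}

P1 drop C (D beats it: P:8>7 Q:11>9 R:10>7 S:8>7 T:6>1)
P2 drop P (Q beats it: A:3>1 B:8>4 D:12>8)
P2 drop S (Q beats it: A:3>1 B:8>7 D:12>6)
P1→{A,B,D} P2→{Q,R,T}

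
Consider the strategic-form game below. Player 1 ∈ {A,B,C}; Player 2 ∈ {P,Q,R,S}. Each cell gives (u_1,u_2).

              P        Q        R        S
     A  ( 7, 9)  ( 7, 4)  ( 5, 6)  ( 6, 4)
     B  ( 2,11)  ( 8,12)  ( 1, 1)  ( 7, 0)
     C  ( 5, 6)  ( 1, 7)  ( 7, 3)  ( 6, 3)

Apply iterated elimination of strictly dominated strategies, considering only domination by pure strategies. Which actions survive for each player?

P2 drop R (P beats it: A:9>6 B:11>1 C:6>3)
P2 drop S (P beats it: A:9>4 B:11>0 C:6>3)
P1 drop C (A beats it: P:7>5 Q:7>1)
P1→{A,B} P2→{P,Q}

Survivors P1:{A,B} P2:{P,Q}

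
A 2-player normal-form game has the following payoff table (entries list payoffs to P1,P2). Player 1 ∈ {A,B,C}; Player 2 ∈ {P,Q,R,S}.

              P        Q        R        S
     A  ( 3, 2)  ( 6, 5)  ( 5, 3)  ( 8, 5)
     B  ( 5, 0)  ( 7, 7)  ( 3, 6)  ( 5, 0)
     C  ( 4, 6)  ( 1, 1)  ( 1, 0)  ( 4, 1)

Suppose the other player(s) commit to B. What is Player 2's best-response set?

u_2(P vs B) = 0
u_2(Q vs B) = 7
u_2(R vs B) = 6
u_2(S vs B) = 0
max payoff 7 at {Q}

P2 best: {Q}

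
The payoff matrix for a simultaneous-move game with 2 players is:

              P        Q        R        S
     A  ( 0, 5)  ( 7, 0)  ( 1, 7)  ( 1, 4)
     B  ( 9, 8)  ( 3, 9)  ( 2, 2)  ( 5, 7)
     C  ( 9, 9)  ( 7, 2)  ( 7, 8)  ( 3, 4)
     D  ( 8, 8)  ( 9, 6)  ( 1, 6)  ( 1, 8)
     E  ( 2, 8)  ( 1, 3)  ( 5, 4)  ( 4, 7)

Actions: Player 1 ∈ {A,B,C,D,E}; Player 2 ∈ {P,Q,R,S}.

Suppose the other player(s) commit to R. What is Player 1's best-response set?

P1 best: {C}

u_1(A vs R) = 1
u_1(B vs R) = 2
u_1(C vs R) = 7
u_1(D vs R) = 1
u_1(E vs R) = 5
max payoff 7 at {C}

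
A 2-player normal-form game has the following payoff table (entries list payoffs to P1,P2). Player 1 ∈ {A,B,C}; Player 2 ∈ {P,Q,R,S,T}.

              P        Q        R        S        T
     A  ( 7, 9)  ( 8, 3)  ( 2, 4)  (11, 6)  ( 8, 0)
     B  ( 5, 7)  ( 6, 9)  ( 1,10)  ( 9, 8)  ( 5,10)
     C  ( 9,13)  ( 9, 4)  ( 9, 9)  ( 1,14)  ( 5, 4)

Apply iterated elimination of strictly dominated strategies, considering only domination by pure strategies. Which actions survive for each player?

Survivors P1:{A,C} P2:{P,S}

P1 drop B (A beats it: P:7>5 Q:8>6 R:2>1 S:11>9 T:8>5)
P2 drop Q (P beats it: A:9>3 C:13>4)
P2 drop R (P beats it: A:9>4 C:13>9)
P2 drop T (P beats it: A:9>0 C:13>4)
P1→{A,C} P2→{P,S}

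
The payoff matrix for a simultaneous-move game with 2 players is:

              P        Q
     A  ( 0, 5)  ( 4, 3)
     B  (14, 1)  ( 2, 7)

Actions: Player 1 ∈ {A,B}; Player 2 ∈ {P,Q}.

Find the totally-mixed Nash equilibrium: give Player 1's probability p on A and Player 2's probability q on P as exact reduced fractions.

P1 indiff ⇒ q·0+(1-q)·4 = q·14+(1-q)·2 ⇒ q(-14) = (1-q)(-2) ⇒ q = 1/8
P2 indiff ⇒ p·5+(1-p)·1 = p·3+(1-p)·7 ⇒ p(2) = (1-p)(6) ⇒ p = 3/4

p=3/4, q=1/8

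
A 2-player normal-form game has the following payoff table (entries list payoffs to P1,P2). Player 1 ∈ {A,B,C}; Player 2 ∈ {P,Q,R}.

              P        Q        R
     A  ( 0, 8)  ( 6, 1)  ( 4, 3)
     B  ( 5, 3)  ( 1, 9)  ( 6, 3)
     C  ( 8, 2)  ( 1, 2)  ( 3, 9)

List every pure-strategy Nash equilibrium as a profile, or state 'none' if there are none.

No pure NE.

(A,P): not NE [P1→C gives 8>0]
(A,Q): not NE [P2→P gives 8>1]
(A,R): not NE [P1→B gives 6>4; P2→P gives 8>3]
(B,P): not NE [P1→C gives 8>5; P2→Q gives 9>3]
(B,Q): not NE [P1→A gives 6>1]
(B,R): not NE [P2→Q gives 9>3]
(C,P): not NE [P2→R gives 9>2]
(C,Q): not NE [P1→A gives 6>1; P2→R gives 9>2]
(C,R): not NE [P1→B gives 6>3]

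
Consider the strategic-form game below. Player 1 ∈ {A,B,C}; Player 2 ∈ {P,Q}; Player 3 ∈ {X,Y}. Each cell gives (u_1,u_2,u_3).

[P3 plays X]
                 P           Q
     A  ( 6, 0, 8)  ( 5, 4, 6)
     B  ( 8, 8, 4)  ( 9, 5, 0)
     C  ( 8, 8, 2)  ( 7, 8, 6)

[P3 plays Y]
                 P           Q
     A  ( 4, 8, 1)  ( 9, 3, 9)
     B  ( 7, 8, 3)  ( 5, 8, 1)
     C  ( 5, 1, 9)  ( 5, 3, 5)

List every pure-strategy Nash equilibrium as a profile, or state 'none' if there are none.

Nash profiles: (B,P,X)

(A,P,X): not NE [P1→C gives 8>6; P2→Q gives 4>0]
(A,P,Y): not NE [P1→B gives 7>4; P3→X gives 8>1]
(A,Q,X): not NE [P1→B gives 9>5; P3→Y gives 9>6]
(A,Q,Y): not NE [P2→P gives 8>3]
(B,P,X): NE
(B,P,Y): not NE [P3→X gives 4>3]
(B,Q,X): not NE [P2→P gives 8>5; P3→Y gives 1>0]
(B,Q,Y): not NE [P1→A gives 9>5]
(C,P,X): not NE [P3→Y gives 9>2]
(C,P,Y): not NE [P1→B gives 7>5; P2→Q gives 3>1]
(C,Q,X): not NE [P1→B gives 9>7]
(C,Q,Y): not NE [P1→A gives 9>5; P3→X gives 6>5]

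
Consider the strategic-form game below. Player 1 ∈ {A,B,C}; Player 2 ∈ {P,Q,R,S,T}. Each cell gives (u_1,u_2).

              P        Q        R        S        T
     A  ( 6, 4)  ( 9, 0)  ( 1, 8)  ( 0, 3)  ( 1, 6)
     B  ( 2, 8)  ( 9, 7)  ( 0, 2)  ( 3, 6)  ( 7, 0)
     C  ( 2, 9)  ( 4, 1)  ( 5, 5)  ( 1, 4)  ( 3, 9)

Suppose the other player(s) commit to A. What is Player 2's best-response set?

u_2(P vs A) = 4
u_2(Q vs A) = 0
u_2(R vs A) = 8
u_2(S vs A) = 3
u_2(T vs A) = 6
max payoff 8 at {R}

P2 best: {R}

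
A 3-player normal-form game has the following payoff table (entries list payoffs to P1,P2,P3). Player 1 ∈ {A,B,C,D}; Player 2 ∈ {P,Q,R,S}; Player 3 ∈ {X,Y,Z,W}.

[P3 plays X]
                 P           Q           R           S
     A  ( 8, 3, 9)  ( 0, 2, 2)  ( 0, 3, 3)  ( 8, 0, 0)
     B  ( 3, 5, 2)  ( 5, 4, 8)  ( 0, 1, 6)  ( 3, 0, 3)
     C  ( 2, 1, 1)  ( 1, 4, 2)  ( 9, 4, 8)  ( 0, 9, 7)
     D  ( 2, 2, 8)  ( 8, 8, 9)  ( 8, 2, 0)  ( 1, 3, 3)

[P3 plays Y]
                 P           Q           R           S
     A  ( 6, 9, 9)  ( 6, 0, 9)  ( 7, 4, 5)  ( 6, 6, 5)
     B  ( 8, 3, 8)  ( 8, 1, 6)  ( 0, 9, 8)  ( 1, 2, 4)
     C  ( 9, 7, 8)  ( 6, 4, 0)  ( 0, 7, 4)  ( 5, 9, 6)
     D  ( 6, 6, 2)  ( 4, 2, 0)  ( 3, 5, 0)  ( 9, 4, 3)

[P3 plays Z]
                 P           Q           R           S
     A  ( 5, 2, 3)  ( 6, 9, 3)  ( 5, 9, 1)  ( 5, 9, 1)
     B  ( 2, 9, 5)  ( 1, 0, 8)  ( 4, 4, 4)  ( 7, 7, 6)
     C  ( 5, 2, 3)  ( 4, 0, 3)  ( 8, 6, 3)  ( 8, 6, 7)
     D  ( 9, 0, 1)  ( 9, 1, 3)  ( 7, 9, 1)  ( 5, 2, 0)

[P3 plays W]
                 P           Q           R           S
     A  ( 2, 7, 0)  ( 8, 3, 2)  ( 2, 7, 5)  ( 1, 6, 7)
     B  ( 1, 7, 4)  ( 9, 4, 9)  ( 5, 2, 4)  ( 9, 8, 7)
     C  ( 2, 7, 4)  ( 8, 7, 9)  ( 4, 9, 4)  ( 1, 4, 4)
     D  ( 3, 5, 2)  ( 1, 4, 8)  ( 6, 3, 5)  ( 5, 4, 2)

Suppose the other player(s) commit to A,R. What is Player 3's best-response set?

u_3(X vs A,R) = 3
u_3(Y vs A,R) = 5
u_3(Z vs A,R) = 1
u_3(W vs A,R) = 5
max payoff 5 at {Y,W}

BR_3 = {Y,W}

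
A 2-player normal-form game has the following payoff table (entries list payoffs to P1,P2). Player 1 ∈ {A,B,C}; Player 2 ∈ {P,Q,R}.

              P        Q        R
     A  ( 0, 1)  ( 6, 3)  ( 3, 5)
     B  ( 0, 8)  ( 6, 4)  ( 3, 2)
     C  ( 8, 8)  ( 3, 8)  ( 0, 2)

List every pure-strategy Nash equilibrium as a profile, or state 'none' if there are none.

NE set: (A,R), (C,P)

(A,P): not NE [P1→C gives 8>0; P2→R gives 5>1]
(A,Q): not NE [P2→R gives 5>3]
(A,R): NE
(B,P): not NE [P1→C gives 8>0]
(B,Q): not NE [P2→P gives 8>4]
(B,R): not NE [P2→P gives 8>2]
(C,P): NE
(C,Q): not NE [P1→B gives 6>3]
(C,R): not NE [P1→B gives 3>0; P2→Q gives 8>2]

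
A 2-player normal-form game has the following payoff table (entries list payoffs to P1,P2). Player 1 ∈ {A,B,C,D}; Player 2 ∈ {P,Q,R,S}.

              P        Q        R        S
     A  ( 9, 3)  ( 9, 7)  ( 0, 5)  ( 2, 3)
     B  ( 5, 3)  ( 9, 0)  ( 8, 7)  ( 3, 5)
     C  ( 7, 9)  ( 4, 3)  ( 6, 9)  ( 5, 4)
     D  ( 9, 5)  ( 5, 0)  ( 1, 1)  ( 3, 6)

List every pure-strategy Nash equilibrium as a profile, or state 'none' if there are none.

PSNE = {(A,Q), (B,R)}

(A,P): not NE [P2→Q gives 7>3]
(A,Q): NE
(A,R): not NE [P1→B gives 8>0; P2→Q gives 7>5]
(A,S): not NE [P1→C gives 5>2; P2→Q gives 7>3]
(B,P): not NE [P1→D gives 9>5; P2→R gives 7>3]
(B,Q): not NE [P2→R gives 7>0]
(B,R): NE
(B,S): not NE [P1→C gives 5>3; P2→R gives 7>5]
(C,P): not NE [P1→D gives 9>7]
(C,Q): not NE [P1→B gives 9>4; P2→R gives 9>3]
(C,R): not NE [P1→B gives 8>6]
(C,S): not NE [P2→R gives 9>4]
(D,P): not NE [P2→S gives 6>5]
(D,Q): not NE [P1→B gives 9>5; P2→S gives 6>0]
(D,R): not NE [P1→B gives 8>1; P2→S gives 6>1]
(D,S): not NE [P1→C gives 5>3]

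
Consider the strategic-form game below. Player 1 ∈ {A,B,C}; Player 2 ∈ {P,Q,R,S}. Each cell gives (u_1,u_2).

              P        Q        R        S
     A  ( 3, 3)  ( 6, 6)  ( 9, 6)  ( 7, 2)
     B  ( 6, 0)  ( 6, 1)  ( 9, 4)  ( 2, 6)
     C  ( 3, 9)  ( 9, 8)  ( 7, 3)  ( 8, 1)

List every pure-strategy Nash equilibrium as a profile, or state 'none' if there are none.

(A,P): not NE [P1→B gives 6>3; P2→R gives 6>3]
(A,Q): not NE [P1→C gives 9>6]
(A,R): NE
(A,S): not NE [P1→C gives 8>7; P2→R gives 6>2]
(B,P): not NE [P2→S gives 6>0]
(B,Q): not NE [P1→C gives 9>6; P2→S gives 6>1]
(B,R): not NE [P2→S gives 6>4]
(B,S): not NE [P1→C gives 8>2]
(C,P): not NE [P1→B gives 6>3]
(C,Q): not NE [P2→P gives 9>8]
(C,R): not NE [P1→B gives 9>7; P2→P gives 9>3]
(C,S): not NE [P2→P gives 9>1]

Nash profiles: (A,R)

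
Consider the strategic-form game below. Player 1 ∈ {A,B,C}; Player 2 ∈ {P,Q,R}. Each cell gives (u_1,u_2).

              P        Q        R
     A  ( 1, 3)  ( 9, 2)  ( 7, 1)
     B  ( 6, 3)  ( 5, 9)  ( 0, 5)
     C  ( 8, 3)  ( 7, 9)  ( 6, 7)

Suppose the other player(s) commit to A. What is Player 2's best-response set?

argmax u_2 = {P}

u_2(P vs A) = 3
u_2(Q vs A) = 2
u_2(R vs A) = 1
max payoff 3 at {P}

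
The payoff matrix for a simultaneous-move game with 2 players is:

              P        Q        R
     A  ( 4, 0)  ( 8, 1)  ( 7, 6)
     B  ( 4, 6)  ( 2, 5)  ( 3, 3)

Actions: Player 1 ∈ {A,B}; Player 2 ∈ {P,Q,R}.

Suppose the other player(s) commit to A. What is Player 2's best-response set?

u_2(P vs A) = 0
u_2(Q vs A) = 1
u_2(R vs A) = 6
max payoff 6 at {R}

P2 best: {R}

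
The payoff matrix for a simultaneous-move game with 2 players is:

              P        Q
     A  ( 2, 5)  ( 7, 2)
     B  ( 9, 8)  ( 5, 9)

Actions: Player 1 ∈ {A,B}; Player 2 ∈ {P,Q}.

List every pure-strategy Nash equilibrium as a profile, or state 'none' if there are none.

(A,P): not NE [P1→B gives 9>2]
(A,Q): not NE [P2→P gives 5>2]
(B,P): not NE [P2→Q gives 9>8]
(B,Q): not NE [P1→A gives 7>5]

PSNE: ∅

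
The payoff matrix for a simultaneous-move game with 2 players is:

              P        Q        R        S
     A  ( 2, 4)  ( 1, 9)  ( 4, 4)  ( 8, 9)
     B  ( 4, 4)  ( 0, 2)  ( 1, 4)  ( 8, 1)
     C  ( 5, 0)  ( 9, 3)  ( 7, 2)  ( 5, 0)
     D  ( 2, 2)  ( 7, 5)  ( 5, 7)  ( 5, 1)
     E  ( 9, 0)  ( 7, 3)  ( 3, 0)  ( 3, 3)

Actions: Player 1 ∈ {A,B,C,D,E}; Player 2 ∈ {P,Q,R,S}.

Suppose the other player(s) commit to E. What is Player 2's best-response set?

u_2(P vs E) = 0
u_2(Q vs E) = 3
u_2(R vs E) = 0
u_2(S vs E) = 3
max payoff 3 at {Q,S}

P2 best: {Q,S}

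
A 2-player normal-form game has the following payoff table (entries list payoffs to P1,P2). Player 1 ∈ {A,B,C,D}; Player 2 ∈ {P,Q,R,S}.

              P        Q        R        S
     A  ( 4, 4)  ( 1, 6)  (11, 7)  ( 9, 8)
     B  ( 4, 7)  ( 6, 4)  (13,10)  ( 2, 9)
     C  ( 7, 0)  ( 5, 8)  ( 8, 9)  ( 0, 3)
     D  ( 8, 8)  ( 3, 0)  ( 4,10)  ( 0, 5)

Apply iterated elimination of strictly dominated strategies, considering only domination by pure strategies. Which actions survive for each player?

P2 drop P (R beats it: A:7>4 B:10>7 C:9>0 D:10>8)
P1 drop C (B beats it: Q:6>5 R:13>8 S:2>0)
P1 drop D (B beats it: Q:6>3 R:13>4 S:2>0)
P2 drop Q (R beats it: A:7>6 B:10>4)
P1→{A,B} P2→{R,S}

IESDS → P1:{A,B} P2:{R,S}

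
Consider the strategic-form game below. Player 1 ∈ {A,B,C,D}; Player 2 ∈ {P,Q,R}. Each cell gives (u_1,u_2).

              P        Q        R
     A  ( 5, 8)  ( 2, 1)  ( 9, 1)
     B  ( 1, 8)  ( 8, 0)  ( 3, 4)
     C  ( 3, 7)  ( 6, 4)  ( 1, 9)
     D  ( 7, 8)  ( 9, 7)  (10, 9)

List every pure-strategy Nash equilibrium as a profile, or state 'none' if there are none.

(A,P): not NE [P1→D gives 7>5]
(A,Q): not NE [P1→D gives 9>2; P2→P gives 8>1]
(A,R): not NE [P1→D gives 10>9; P2→P gives 8>1]
(B,P): not NE [P1→D gives 7>1]
(B,Q): not NE [P1→D gives 9>8; P2→P gives 8>0]
(B,R): not NE [P1→D gives 10>3; P2→P gives 8>4]
(C,P): not NE [P1→D gives 7>3; P2→R gives 9>7]
(C,Q): not NE [P1→D gives 9>6; P2→R gives 9>4]
(C,R): not NE [P1→D gives 10>1]
(D,P): not NE [P2→R gives 9>8]
(D,Q): not NE [P2→R gives 9>7]
(D,R): NE

NE set: (D,R)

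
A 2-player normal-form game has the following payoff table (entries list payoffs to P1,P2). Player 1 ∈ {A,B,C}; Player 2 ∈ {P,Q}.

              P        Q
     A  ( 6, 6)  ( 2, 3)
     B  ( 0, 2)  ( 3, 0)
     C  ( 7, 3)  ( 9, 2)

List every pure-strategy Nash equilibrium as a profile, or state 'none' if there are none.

(A,P): not NE [P1→C gives 7>6]
(A,Q): not NE [P1→C gives 9>2; P2→P gives 6>3]
(B,P): not NE [P1→C gives 7>0]
(B,Q): not NE [P1→C gives 9>3; P2→P gives 2>0]
(C,P): NE
(C,Q): not NE [P2→P gives 3>2]

NE set: (C,P)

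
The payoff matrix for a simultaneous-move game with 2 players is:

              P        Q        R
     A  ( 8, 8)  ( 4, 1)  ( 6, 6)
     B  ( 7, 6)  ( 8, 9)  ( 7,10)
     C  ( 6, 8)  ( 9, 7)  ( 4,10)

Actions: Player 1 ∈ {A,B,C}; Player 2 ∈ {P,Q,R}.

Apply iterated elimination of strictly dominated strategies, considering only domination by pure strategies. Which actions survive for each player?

P2 drop Q (R beats it: A:6>1 B:10>9 C:10>7)
P1 drop C (A beats it: P:8>6 R:6>4)
P1→{A,B} P2→{P,R}

Remaining: P1:{A,B} P2:{P,R}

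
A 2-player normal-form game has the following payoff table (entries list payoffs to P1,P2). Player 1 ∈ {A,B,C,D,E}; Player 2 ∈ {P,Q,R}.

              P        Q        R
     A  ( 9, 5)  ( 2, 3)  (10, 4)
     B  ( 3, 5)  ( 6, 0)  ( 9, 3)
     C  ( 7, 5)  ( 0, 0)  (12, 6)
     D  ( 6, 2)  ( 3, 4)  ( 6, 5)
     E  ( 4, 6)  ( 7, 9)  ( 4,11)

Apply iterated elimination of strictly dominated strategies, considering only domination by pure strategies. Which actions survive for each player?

IESDS → P1:{A,C} P2:{P,R}

P2 drop Q (R beats it: A:4>3 B:3>0 C:6>0 D:5>4 E:11>9)
P1 drop B (A beats it: P:9>3 R:10>9)
P1 drop D (A beats it: P:9>6 R:10>6)
P1 drop E (A beats it: P:9>4 R:10>4)
P1→{A,C} P2→{P,R}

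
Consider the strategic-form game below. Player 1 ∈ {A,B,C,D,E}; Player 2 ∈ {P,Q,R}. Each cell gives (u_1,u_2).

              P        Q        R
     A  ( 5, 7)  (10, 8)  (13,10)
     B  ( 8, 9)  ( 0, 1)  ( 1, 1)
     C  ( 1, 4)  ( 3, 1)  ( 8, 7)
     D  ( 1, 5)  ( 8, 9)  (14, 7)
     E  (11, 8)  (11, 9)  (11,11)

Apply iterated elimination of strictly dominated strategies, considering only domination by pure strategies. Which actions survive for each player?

IESDS → P1:{A,D,E} P2:{Q,R}

P1 drop B (E beats it: P:11>8 Q:11>0 R:11>1)
P1 drop C (A beats it: P:5>1 Q:10>3 R:13>8)
P2 drop P (Q beats it: A:8>7 D:9>5 E:9>8)
P1→{A,D,E} P2→{Q,R}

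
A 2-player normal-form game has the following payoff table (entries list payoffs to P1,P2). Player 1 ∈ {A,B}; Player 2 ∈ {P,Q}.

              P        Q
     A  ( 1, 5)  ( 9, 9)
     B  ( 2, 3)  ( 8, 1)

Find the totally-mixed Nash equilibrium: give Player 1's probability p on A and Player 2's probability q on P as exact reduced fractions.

P1 indiff ⇒ q·1+(1-q)·9 = q·2+(1-q)·8 ⇒ q(-1) = (1-q)(-1) ⇒ q = 1/2
P2 indiff ⇒ p·5+(1-p)·3 = p·9+(1-p)·1 ⇒ p(-4) = (1-p)(-2) ⇒ p = 1/3

(p,q) = (1/3, 1/2)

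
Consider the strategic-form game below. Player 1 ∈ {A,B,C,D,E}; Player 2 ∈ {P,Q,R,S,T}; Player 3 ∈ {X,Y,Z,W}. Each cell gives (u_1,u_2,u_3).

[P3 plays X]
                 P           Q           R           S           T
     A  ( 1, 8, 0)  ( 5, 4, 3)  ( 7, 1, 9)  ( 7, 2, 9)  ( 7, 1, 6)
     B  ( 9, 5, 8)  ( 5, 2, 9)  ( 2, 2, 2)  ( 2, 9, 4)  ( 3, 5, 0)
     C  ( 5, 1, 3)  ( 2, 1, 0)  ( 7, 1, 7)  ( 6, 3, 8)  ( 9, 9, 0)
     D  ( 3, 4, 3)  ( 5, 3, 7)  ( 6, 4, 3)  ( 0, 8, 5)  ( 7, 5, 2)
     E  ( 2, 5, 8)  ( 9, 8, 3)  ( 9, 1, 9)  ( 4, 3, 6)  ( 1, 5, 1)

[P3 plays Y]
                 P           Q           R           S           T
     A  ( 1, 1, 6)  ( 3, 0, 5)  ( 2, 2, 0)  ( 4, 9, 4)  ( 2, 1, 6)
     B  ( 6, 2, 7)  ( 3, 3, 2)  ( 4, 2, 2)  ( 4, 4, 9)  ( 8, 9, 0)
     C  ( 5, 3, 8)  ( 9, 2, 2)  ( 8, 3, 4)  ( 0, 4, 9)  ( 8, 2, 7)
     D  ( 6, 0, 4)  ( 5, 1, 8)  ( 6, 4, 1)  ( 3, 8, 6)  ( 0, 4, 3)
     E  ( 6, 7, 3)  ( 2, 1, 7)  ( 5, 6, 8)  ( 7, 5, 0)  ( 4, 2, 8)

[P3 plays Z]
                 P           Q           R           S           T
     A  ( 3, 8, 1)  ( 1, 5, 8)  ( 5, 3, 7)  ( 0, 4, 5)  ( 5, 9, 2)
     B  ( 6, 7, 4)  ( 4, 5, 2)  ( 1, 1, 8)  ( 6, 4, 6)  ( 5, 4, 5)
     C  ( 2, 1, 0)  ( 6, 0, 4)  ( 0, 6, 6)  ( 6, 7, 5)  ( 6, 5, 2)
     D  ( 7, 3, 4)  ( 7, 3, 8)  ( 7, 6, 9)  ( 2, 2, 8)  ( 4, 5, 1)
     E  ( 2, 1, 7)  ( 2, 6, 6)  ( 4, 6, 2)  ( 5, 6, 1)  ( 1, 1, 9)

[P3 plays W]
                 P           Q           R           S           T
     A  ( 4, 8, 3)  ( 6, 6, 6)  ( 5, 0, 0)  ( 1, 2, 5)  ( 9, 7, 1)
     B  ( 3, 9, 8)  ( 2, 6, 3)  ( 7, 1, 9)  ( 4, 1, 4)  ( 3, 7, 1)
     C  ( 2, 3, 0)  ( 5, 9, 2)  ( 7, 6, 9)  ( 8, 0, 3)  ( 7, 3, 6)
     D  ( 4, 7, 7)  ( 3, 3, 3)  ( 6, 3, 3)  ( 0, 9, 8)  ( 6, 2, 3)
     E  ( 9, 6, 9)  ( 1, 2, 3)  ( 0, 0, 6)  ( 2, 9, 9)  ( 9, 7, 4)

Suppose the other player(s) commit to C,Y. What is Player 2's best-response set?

BR_2 = {S}

u_2(P vs C,Y) = 3
u_2(Q vs C,Y) = 2
u_2(R vs C,Y) = 3
u_2(S vs C,Y) = 4
u_2(T vs C,Y) = 2
max payoff 4 at {S}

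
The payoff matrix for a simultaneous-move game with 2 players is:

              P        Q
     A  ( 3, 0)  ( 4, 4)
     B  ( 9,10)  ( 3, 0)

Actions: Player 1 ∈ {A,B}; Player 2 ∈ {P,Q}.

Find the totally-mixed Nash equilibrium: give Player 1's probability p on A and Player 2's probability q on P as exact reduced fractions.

p=5/7, q=1/7

P1 indiff ⇒ q·3+(1-q)·4 = q·9+(1-q)·3 ⇒ q(-6) = (1-q)(-1) ⇒ q = 1/7
P2 indiff ⇒ p·0+(1-p)·10 = p·4+(1-p)·0 ⇒ p(-4) = (1-p)(-10) ⇒ p = 5/7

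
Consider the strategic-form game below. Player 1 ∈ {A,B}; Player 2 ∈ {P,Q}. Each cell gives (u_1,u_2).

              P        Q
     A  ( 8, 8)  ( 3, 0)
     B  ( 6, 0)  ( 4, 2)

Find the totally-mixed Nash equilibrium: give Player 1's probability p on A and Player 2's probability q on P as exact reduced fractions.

P1 indiff ⇒ q·8+(1-q)·3 = q·6+(1-q)·4 ⇒ q(2) = (1-q)(1) ⇒ q = 1/3
P2 indiff ⇒ p·8+(1-p)·0 = p·0+(1-p)·2 ⇒ p(8) = (1-p)(2) ⇒ p = 1/5

p=1/5, q=1/3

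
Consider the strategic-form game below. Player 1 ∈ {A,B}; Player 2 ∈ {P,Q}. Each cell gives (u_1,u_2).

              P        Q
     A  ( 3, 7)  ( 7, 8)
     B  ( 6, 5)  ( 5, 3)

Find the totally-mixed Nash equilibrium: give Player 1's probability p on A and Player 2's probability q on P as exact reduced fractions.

P1 mixes 2/3 on A; P2 mixes 2/5 on P

P1 indiff ⇒ q·3+(1-q)·7 = q·6+(1-q)·5 ⇒ q(-3) = (1-q)(-2) ⇒ q = 2/5
P2 indiff ⇒ p·7+(1-p)·5 = p·8+(1-p)·3 ⇒ p(-1) = (1-p)(-2) ⇒ p = 2/3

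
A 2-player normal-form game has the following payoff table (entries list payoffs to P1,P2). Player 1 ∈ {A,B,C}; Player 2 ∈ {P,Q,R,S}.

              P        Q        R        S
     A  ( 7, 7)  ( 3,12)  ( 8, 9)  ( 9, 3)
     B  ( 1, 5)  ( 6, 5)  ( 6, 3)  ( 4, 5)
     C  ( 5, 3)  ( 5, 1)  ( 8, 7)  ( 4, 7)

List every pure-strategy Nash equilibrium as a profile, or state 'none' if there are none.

Nash profiles: (B,Q), (C,R)

(A,P): not NE [P2→Q gives 12>7]
(A,Q): not NE [P1→B gives 6>3]
(A,R): not NE [P2→Q gives 12>9]
(A,S): not NE [P2→Q gives 12>3]
(B,P): not NE [P1→A gives 7>1]
(B,Q): NE
(B,R): not NE [P1→C gives 8>6; P2→S gives 5>3]
(B,S): not NE [P1→A gives 9>4]
(C,P): not NE [P1→A gives 7>5; P2→S gives 7>3]
(C,Q): not NE [P1→B gives 6>5; P2→S gives 7>1]
(C,R): NE
(C,S): not NE [P1→A gives 9>4]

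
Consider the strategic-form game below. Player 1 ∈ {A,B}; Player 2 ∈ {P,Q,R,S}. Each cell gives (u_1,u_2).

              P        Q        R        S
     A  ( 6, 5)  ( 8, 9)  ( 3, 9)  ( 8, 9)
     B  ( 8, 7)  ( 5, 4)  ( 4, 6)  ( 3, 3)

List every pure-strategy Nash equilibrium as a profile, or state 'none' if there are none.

(A,P): not NE [P1→B gives 8>6; P2→S gives 9>5]
(A,Q): NE
(A,R): not NE [P1→B gives 4>3]
(A,S): NE
(B,P): NE
(B,Q): not NE [P1→A gives 8>5; P2→P gives 7>4]
(B,R): not NE [P2→P gives 7>6]
(B,S): not NE [P1→A gives 8>3; P2→P gives 7>3]

PSNE = {(A,Q), (A,S), (B,P)}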